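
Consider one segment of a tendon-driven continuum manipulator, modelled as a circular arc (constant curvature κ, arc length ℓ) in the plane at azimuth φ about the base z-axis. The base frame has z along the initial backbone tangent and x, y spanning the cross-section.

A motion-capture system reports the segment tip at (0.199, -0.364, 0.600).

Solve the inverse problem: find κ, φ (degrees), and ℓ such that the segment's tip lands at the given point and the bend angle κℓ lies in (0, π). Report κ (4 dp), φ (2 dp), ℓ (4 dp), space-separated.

1.5593 298.67 0.7759

ρ = √(x²+y²) = √(0.199² + -0.364²) = 0.41485
φ = atan2(y, x) mod 360° = atan2(-0.364, 0.199) = 298.6656°
|p|² = ρ² + z² = 0.41485² + 0.600² = 0.53210
κ = 2ρ / |p|² = 2×0.41485 / 0.53210 = 1.55929
θ = 2·atan2(ρ, z) = 2·atan2(0.41485, 0.600) = 1.20987 rad
ℓ = θ/κ = 1.20987/1.55929 = 0.77592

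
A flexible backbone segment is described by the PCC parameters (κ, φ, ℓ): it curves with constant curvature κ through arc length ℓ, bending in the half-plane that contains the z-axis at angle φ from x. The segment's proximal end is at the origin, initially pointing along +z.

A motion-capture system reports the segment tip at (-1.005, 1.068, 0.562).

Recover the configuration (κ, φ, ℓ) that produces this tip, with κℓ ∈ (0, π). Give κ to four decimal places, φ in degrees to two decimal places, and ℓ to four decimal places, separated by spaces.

ρ = √(x²+y²) = √(-1.005² + 1.068²) = 1.46651
φ = atan2(y, x) mod 360° = atan2(1.068, -1.005) = 133.2593°
|p|² = ρ² + z² = 1.46651² + 0.562² = 2.46649
κ = 2ρ / |p|² = 2×1.46651 / 2.46649 = 1.18915
θ = 2·atan2(ρ, z) = 2·atan2(1.46651, 0.562) = 2.40967 rad
ℓ = θ/κ = 2.40967/1.18915 = 2.02639

1.1891 133.26 2.0264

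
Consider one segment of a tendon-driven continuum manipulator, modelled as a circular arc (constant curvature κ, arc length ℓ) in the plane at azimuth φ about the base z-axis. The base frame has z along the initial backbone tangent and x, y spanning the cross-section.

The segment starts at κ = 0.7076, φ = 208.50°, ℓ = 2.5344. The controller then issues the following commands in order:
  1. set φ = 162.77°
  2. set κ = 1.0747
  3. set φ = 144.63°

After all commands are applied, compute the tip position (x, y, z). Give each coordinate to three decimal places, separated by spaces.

-1.452 1.031 0.378

initial: κ=0.7076, φ=208.50°, ℓ=2.5344
cmd 1: set φ=162.77° → (κ,φ,ℓ)=(0.7076,162.77°,2.5344) → tip=(-1.6477,0.5110,1.3784)
cmd 2: set κ=1.0747 → (κ,φ,ℓ)=(1.0747,162.77°,2.5344) → tip=(-1.7010,0.5275,0.3776)
cmd 3: set φ=144.63° → (κ,φ,ℓ)=(1.0747,144.63°,2.5344) → tip=(-1.4522,1.0309,0.3776)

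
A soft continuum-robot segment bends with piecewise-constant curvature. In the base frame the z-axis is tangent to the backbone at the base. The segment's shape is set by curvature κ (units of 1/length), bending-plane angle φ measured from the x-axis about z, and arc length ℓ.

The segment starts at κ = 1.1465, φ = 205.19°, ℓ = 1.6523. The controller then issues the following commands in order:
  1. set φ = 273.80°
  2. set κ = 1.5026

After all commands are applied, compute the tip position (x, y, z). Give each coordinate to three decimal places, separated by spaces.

initial: κ=1.1465, φ=205.19°, ℓ=1.6523
cmd 1: set φ=273.80° → (κ,φ,ℓ)=(1.1465,273.80°,1.6523) → tip=(0.0762,-1.1470,0.8270)
cmd 2: set κ=1.5026 → (κ,φ,ℓ)=(1.5026,273.80°,1.6523) → tip=(0.0790,-1.1891,0.4074)

0.079 -1.189 0.407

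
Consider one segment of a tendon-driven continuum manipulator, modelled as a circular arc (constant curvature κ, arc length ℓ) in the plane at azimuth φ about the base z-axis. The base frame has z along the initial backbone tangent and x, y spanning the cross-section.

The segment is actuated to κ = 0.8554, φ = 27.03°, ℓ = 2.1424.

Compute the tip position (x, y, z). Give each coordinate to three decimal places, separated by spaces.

θ = κ·ℓ = 0.8554 × 2.1424 = 1.83261 rad
ρ = (1 − cos θ)/κ = (1 − -0.25883)/0.8554 = 1.47163
z = sin θ / κ = 0.96592/0.8554 = 1.12921
x = ρ cos φ = 1.47163 × cos(27.03°) = 1.31088
y = ρ sin φ = 1.47163 × sin(27.03°) = 0.66879

1.311 0.669 1.129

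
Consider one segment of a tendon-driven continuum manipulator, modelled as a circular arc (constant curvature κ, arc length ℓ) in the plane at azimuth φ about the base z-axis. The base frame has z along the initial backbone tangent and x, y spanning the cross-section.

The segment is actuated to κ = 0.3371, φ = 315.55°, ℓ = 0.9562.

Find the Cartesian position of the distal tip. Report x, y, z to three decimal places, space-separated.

0.109 -0.107 0.940

θ = κ·ℓ = 0.3371 × 0.9562 = 0.32234 rad
ρ = (1 − cos θ)/κ = (1 − 0.94850)/0.3371 = 0.15278
z = sin θ / κ = 0.31678/0.3371 = 0.93973
x = ρ cos φ = 0.15278 × cos(315.55°) = 0.10906
y = ρ sin φ = 0.15278 × sin(315.55°) = -0.10699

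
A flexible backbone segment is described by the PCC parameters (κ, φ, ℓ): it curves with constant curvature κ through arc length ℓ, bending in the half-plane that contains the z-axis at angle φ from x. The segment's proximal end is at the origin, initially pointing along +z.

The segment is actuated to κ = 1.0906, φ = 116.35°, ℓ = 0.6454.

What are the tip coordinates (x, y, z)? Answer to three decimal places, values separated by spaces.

θ = κ·ℓ = 1.0906 × 0.6454 = 0.70387 rad
ρ = (1 − cos θ)/κ = (1 − 0.76234)/1.0906 = 0.21792
z = sin θ / κ = 0.64718/1.0906 = 0.59341
x = ρ cos φ = 0.21792 × cos(116.35°) = -0.09672
y = ρ sin φ = 0.21792 × sin(116.35°) = 0.19527

-0.097 0.195 0.593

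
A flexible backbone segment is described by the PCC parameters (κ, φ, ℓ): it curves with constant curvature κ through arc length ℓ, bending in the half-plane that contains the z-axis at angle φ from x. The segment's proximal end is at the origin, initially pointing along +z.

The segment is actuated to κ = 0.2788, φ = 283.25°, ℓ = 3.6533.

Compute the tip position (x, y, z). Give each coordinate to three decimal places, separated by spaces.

0.391 -1.660 3.054

θ = κ·ℓ = 0.2788 × 3.6533 = 1.01854 rad
ρ = (1 − cos θ)/κ = (1 − 0.52461)/0.2788 = 1.70513
z = sin θ / κ = 0.85134/0.2788 = 3.05360
x = ρ cos φ = 1.70513 × cos(283.25°) = 0.39082
y = ρ sin φ = 1.70513 × sin(283.25°) = -1.65974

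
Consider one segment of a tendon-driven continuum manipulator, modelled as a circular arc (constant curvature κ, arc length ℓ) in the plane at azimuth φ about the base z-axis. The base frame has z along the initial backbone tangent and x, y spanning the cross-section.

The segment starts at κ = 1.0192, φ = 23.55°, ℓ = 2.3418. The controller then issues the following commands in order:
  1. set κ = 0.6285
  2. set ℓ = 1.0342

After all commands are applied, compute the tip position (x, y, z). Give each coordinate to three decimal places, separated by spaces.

0.297 0.130 0.963

initial: κ=1.0192, φ=23.55°, ℓ=2.3418
cmd 1: set κ=0.6285 → (κ,φ,ℓ)=(0.6285,23.55°,2.3418) → tip=(1.3144,0.5729,1.5833)
cmd 2: set ℓ=1.0342 → (κ,φ,ℓ)=(0.6285,23.55°,1.0342) → tip=(0.2974,0.1296,0.9629)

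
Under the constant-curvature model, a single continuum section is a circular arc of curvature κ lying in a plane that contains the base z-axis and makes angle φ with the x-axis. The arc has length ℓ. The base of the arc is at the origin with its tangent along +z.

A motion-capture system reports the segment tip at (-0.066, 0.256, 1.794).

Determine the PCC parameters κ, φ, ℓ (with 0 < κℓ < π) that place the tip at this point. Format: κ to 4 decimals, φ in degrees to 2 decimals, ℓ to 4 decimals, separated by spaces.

ρ = √(x²+y²) = √(-0.066² + 0.256²) = 0.26437
φ = atan2(y, x) mod 360° = atan2(0.256, -0.066) = 104.4568°
|p|² = ρ² + z² = 0.26437² + 1.794² = 3.28833
κ = 2ρ / |p|² = 2×0.26437 / 3.28833 = 0.16079
θ = 2·atan2(ρ, z) = 2·atan2(0.26437, 1.794) = 0.29262 rad
ℓ = θ/κ = 0.29262/0.16079 = 1.81986

0.1608 104.46 1.8199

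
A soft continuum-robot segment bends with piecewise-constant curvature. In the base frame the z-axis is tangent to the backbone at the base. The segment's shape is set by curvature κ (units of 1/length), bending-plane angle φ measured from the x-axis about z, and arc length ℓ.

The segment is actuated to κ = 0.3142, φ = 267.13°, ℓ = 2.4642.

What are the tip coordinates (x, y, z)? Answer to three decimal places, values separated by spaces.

-0.045 -0.906 2.225

θ = κ·ℓ = 0.3142 × 2.4642 = 0.77425 rad
ρ = (1 − cos θ)/κ = (1 − 0.71494)/0.3142 = 0.90724
z = sin θ / κ = 0.69918/0.3142 = 2.22527
x = ρ cos φ = 0.90724 × cos(267.13°) = -0.04543
y = ρ sin φ = 0.90724 × sin(267.13°) = -0.90610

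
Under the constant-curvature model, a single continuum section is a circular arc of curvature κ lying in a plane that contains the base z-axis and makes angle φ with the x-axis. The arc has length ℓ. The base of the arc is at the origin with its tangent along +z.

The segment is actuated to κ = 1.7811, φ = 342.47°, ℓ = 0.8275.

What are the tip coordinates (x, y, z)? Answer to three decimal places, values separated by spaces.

θ = κ·ℓ = 1.7811 × 0.8275 = 1.47386 rad
ρ = (1 − cos θ)/κ = (1 − 0.09678)/1.7811 = 0.50711
z = sin θ / κ = 0.99531/1.7811 = 0.55881
x = ρ cos φ = 0.50711 × cos(342.47°) = 0.48356
y = ρ sin φ = 0.50711 × sin(342.47°) = -0.15274

0.484 -0.153 0.559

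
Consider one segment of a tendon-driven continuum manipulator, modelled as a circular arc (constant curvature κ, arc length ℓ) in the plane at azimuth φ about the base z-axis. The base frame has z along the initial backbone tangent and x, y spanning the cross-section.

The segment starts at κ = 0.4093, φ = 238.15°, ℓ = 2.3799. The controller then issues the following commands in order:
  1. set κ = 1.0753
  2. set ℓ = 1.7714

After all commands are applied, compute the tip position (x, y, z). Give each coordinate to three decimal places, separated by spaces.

-0.652 -1.049 0.879

initial: κ=0.4093, φ=238.15°, ℓ=2.3799
cmd 1: set κ=1.0753 → (κ,φ,ℓ)=(1.0753,238.15°,2.3799) → tip=(-0.9006,-1.4496,0.5116)
cmd 2: set ℓ=1.7714 → (κ,φ,ℓ)=(1.0753,238.15°,1.7714) → tip=(-0.6516,-1.0489,0.8786)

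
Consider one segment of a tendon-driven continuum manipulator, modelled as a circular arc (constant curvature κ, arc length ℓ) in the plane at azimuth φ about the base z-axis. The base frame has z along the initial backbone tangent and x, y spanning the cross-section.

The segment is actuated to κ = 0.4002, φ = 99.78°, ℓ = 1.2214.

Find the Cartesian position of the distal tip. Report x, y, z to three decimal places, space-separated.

θ = κ·ℓ = 0.4002 × 1.2214 = 0.48880 rad
ρ = (1 − cos θ)/κ = (1 − 0.88289)/0.4002 = 0.29262
z = sin θ / κ = 0.46957/0.4002 = 1.17334
x = ρ cos φ = 0.29262 × cos(99.78°) = -0.04971
y = ρ sin φ = 0.29262 × sin(99.78°) = 0.28836

-0.050 0.288 1.173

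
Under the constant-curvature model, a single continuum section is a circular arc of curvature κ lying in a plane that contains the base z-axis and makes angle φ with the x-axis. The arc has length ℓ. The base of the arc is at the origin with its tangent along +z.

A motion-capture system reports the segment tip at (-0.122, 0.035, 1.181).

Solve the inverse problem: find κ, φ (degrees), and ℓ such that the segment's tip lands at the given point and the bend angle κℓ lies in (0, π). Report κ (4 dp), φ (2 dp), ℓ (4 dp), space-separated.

ρ = √(x²+y²) = √(-0.122² + 0.035²) = 0.12692
φ = atan2(y, x) mod 360° = atan2(0.035, -0.122) = 163.9926°
|p|² = ρ² + z² = 0.12692² + 1.181² = 1.41087
κ = 2ρ / |p|² = 2×0.12692 / 1.41087 = 0.17992
θ = 2·atan2(ρ, z) = 2·atan2(0.12692, 1.181) = 0.21412 rad
ℓ = θ/κ = 0.21412/0.17992 = 1.19007

0.1799 163.99 1.1901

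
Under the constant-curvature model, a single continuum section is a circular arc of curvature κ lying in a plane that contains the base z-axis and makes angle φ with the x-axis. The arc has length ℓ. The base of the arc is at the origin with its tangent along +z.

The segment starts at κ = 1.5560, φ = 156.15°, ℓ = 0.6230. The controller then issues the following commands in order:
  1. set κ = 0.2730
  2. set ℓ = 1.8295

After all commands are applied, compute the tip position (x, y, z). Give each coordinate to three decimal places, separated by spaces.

-0.409 0.181 1.754

initial: κ=1.5560, φ=156.15°, ℓ=0.6230
cmd 1: set κ=0.2730 → (κ,φ,ℓ)=(0.2730,156.15°,0.6230) → tip=(-0.0483,0.0214,0.6200)
cmd 2: set ℓ=1.8295 → (κ,φ,ℓ)=(0.2730,156.15°,1.8295) → tip=(-0.4092,0.1809,1.7544)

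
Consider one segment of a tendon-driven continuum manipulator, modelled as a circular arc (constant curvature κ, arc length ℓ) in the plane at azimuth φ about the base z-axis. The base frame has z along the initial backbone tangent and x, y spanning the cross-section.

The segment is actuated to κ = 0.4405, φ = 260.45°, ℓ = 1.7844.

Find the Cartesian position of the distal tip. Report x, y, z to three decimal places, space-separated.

-0.110 -0.657 1.606

θ = κ·ℓ = 0.4405 × 1.7844 = 0.78603 rad
ρ = (1 − cos θ)/κ = (1 − 0.70666)/0.4405 = 0.66592
z = sin θ / κ = 0.70755/0.4405 = 1.60625
x = ρ cos φ = 0.66592 × cos(260.45°) = -0.11048
y = ρ sin φ = 0.66592 × sin(260.45°) = -0.65669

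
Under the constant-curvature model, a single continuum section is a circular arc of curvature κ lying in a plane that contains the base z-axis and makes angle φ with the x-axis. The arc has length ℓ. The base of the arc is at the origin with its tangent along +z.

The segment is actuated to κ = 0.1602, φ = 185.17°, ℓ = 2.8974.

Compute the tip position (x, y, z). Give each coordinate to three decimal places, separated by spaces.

-0.658 -0.060 2.794

θ = κ·ℓ = 0.1602 × 2.8974 = 0.46416 rad
ρ = (1 − cos θ)/κ = (1 − 0.89420)/0.1602 = 0.66045
z = sin θ / κ = 0.44767/0.1602 = 2.79448
x = ρ cos φ = 0.66045 × cos(185.17°) = -0.65776
y = ρ sin φ = 0.66045 × sin(185.17°) = -0.05951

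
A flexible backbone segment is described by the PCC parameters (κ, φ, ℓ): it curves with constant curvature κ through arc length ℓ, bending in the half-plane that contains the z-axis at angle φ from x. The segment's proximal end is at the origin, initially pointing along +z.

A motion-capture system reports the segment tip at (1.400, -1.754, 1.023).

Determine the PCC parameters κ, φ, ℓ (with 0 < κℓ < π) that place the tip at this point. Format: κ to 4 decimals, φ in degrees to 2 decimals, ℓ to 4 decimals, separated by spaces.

ρ = √(x²+y²) = √(1.400² + -1.754²) = 2.24422
φ = atan2(y, x) mod 360° = atan2(-1.754, 1.400) = 308.5960°
|p|² = ρ² + z² = 2.24422² + 1.023² = 6.08304
κ = 2ρ / |p|² = 2×2.24422 / 6.08304 = 0.73786
θ = 2·atan2(ρ, z) = 2·atan2(2.24422, 1.023) = 2.28620 rad
ℓ = θ/κ = 2.28620/0.73786 = 3.09841

0.7379 308.60 3.0984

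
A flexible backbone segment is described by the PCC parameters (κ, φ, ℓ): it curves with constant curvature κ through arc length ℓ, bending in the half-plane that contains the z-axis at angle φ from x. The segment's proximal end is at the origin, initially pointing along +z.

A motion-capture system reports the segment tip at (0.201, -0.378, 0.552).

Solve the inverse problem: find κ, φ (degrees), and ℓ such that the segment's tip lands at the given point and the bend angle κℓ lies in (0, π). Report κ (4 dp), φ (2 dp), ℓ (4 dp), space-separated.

ρ = √(x²+y²) = √(0.201² + -0.378²) = 0.42812
φ = atan2(y, x) mod 360° = atan2(-0.378, 0.201) = 298.0016°
|p|² = ρ² + z² = 0.42812² + 0.552² = 0.48799
κ = 2ρ / |p|² = 2×0.42812 / 0.48799 = 1.75462
θ = 2·atan2(ρ, z) = 2·atan2(0.42812, 0.552) = 1.31934 rad
ℓ = θ/κ = 1.31934/1.75462 = 0.75192

1.7546 298.00 0.7519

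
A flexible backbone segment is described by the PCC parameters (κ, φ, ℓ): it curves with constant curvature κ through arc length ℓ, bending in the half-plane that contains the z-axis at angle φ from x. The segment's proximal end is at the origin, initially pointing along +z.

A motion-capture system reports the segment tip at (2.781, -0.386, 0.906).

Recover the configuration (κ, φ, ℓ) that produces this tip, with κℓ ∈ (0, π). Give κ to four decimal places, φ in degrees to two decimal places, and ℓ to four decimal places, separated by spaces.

0.6452 352.10 3.9019

ρ = √(x²+y²) = √(2.781² + -0.386²) = 2.80766
φ = atan2(y, x) mod 360° = atan2(-0.386, 2.781) = 352.0979°
|p|² = ρ² + z² = 2.80766² + 0.906² = 8.70379
κ = 2ρ / |p|² = 2×2.80766 / 8.70379 = 0.64516
θ = 2·atan2(ρ, z) = 2·atan2(2.80766, 0.906) = 2.51731 rad
ℓ = θ/κ = 2.51731/0.64516 = 3.90186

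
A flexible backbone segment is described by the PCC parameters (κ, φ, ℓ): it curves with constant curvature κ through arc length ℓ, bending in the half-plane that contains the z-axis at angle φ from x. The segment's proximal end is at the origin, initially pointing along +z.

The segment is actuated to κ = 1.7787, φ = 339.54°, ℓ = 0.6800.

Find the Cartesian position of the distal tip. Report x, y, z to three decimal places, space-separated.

0.341 -0.127 0.526

θ = κ·ℓ = 1.7787 × 0.6800 = 1.20952 rad
ρ = (1 − cos θ)/κ = (1 − 0.35347)/1.7787 = 0.36348
z = sin θ / κ = 0.93545/1.7787 = 0.52592
x = ρ cos φ = 0.36348 × cos(339.54°) = 0.34055
y = ρ sin φ = 0.36348 × sin(339.54°) = -0.12706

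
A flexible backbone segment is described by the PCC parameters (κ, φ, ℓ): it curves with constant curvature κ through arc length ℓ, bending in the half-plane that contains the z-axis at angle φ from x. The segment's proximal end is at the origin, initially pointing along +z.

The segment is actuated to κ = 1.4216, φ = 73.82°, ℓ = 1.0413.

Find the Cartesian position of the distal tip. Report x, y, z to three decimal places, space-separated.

0.178 0.615 0.701

θ = κ·ℓ = 1.4216 × 1.0413 = 1.48031 rad
ρ = (1 − cos θ)/κ = (1 − 0.09036)/1.4216 = 0.63987
z = sin θ / κ = 0.99591/1.4216 = 0.70056
x = ρ cos φ = 0.63987 × cos(73.82°) = 0.17830
y = ρ sin φ = 0.63987 × sin(73.82°) = 0.61453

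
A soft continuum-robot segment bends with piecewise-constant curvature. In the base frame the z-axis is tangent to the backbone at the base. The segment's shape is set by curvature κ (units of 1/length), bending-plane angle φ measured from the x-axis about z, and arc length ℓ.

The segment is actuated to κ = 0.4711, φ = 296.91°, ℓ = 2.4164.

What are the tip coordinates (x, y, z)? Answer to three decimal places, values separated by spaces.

θ = κ·ℓ = 0.4711 × 2.4164 = 1.13837 rad
ρ = (1 − cos θ)/κ = (1 − 0.41908)/0.4711 = 1.23312
z = sin θ / κ = 0.90795/0.4711 = 1.92730
x = ρ cos φ = 1.23312 × cos(296.91°) = 0.55810
y = ρ sin φ = 1.23312 × sin(296.91°) = -1.09959

0.558 -1.100 1.927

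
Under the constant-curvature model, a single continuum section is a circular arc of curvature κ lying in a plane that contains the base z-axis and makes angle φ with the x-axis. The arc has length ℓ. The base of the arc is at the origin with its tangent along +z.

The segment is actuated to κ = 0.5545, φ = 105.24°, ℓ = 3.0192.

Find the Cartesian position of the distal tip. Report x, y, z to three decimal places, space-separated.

-0.523 1.920 1.794

θ = κ·ℓ = 0.5545 × 3.0192 = 1.67415 rad
ρ = (1 − cos θ)/κ = (1 − -0.10317)/0.5545 = 1.98948
z = sin θ / κ = 0.99466/0.5545 = 1.79380
x = ρ cos φ = 1.98948 × cos(105.24°) = -0.52296
y = ρ sin φ = 1.98948 × sin(105.24°) = 1.91952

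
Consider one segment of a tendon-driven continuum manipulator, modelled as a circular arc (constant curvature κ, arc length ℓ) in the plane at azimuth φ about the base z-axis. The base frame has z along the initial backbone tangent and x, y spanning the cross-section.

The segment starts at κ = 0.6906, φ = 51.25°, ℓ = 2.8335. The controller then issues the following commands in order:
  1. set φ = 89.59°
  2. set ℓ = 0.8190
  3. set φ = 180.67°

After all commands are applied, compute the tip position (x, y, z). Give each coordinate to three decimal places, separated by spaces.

-0.225 -0.003 0.776

initial: κ=0.6906, φ=51.25°, ℓ=2.8335
cmd 1: set φ=89.59° → (κ,φ,ℓ)=(0.6906,89.59°,2.8335) → tip=(0.0143,1.9931,1.3415)
cmd 2: set ℓ=0.8190 → (κ,φ,ℓ)=(0.6906,89.59°,0.8190) → tip=(0.0016,0.2255,0.7760)
cmd 3: set φ=180.67° → (κ,φ,ℓ)=(0.6906,180.67°,0.8190) → tip=(-0.2255,-0.0026,0.7760)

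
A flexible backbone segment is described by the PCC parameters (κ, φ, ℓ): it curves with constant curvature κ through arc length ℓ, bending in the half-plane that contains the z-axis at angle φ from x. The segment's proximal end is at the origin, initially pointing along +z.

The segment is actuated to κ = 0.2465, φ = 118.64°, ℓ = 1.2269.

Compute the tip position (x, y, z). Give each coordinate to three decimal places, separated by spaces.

θ = κ·ℓ = 0.2465 × 1.2269 = 0.30243 rad
ρ = (1 − cos θ)/κ = (1 − 0.95462)/0.2465 = 0.18412
z = sin θ / κ = 0.29784/0.2465 = 1.20828
x = ρ cos φ = 0.18412 × cos(118.64°) = -0.08825
y = ρ sin φ = 0.18412 × sin(118.64°) = 0.16159

-0.088 0.162 1.208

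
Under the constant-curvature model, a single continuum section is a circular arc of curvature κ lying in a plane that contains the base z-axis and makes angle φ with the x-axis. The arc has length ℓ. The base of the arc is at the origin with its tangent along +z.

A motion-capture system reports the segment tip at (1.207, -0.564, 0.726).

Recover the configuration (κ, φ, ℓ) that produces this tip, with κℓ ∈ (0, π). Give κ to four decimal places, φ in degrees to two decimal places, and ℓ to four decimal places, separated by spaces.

ρ = √(x²+y²) = √(1.207² + -0.564²) = 1.33227
φ = atan2(y, x) mod 360° = atan2(-0.564, 1.207) = 334.9545°
|p|² = ρ² + z² = 1.33227² + 0.726² = 2.30202
κ = 2ρ / |p|² = 2×1.33227 / 2.30202 = 1.15748
θ = 2·atan2(ρ, z) = 2·atan2(1.33227, 0.726) = 2.14370 rad
ℓ = θ/κ = 2.14370/1.15748 = 1.85204

1.1575 334.95 1.8520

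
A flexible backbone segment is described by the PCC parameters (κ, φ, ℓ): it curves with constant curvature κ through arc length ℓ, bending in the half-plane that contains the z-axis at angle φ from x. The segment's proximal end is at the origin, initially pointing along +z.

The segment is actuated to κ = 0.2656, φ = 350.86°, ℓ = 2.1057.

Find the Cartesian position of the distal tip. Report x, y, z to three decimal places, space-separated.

0.566 -0.091 1.998

θ = κ·ℓ = 0.2656 × 2.1057 = 0.55927 rad
ρ = (1 − cos θ)/κ = (1 − 0.84764)/0.2656 = 0.57364
z = sin θ / κ = 0.53057/0.2656 = 1.99763
x = ρ cos φ = 0.57364 × cos(350.86°) = 0.56636
y = ρ sin φ = 0.57364 × sin(350.86°) = -0.09112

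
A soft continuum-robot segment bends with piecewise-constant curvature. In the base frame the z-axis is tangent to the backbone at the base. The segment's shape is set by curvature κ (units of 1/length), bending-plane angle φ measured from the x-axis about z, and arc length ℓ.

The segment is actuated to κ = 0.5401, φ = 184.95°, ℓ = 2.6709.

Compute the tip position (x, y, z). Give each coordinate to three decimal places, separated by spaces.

θ = κ·ℓ = 0.5401 × 2.6709 = 1.44255 rad
ρ = (1 − cos θ)/κ = (1 − 0.12789)/0.5401 = 1.61472
z = sin θ / κ = 0.99179/0.5401 = 1.83630
x = ρ cos φ = 1.61472 × cos(184.95°) = -1.60869
y = ρ sin φ = 1.61472 × sin(184.95°) = -0.13933

-1.609 -0.139 1.836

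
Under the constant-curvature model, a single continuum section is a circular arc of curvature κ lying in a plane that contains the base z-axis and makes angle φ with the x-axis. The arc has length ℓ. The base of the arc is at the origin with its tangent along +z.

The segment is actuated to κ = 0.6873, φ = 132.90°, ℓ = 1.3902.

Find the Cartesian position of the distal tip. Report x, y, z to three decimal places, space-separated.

-0.419 0.451 1.188

θ = κ·ℓ = 0.6873 × 1.3902 = 0.95548 rad
ρ = (1 − cos θ)/κ = (1 − 0.57721)/0.6873 = 0.61514
z = sin θ / κ = 0.81659/0.6873 = 1.18812
x = ρ cos φ = 0.61514 × cos(132.90°) = -0.41874
y = ρ sin φ = 0.61514 × sin(132.90°) = 0.45062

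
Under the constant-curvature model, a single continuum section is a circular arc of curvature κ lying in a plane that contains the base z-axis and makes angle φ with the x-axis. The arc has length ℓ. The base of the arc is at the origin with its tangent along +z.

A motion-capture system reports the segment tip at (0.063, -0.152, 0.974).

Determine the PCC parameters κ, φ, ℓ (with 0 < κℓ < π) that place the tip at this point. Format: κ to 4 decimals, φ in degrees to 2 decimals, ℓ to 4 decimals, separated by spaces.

ρ = √(x²+y²) = √(0.063² + -0.152²) = 0.16454
φ = atan2(y, x) mod 360° = atan2(-0.152, 0.063) = 292.5127°
|p|² = ρ² + z² = 0.16454² + 0.974² = 0.97575
κ = 2ρ / |p|² = 2×0.16454 / 0.97575 = 0.33726
θ = 2·atan2(ρ, z) = 2·atan2(0.16454, 0.974) = 0.33470 rad
ℓ = θ/κ = 0.33470/0.33726 = 0.99243

0.3373 292.51 0.9924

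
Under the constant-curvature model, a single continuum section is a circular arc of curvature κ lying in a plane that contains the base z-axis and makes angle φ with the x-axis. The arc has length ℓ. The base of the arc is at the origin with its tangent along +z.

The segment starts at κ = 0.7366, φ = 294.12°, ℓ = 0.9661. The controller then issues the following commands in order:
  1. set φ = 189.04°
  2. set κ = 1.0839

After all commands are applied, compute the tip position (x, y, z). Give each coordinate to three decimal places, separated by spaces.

initial: κ=0.7366, φ=294.12°, ℓ=0.9661
cmd 1: set φ=189.04° → (κ,φ,ℓ)=(0.7366,189.04°,0.9661) → tip=(-0.3254,-0.0518,0.8866)
cmd 2: set κ=1.0839 → (κ,φ,ℓ)=(1.0839,189.04°,0.9661) → tip=(-0.4555,-0.0725,0.7990)

-0.456 -0.072 0.799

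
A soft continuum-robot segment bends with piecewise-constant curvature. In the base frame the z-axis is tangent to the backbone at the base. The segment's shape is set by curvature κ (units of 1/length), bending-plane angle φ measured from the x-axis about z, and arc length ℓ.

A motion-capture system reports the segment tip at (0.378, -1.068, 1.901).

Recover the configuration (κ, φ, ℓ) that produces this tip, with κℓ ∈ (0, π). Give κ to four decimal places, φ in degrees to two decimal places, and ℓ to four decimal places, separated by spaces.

ρ = √(x²+y²) = √(0.378² + -1.068²) = 1.13292
φ = atan2(y, x) mod 360° = atan2(-1.068, 0.378) = 289.4905°
|p|² = ρ² + z² = 1.13292² + 1.901² = 4.89731
κ = 2ρ / |p|² = 2×1.13292 / 4.89731 = 0.46267
θ = 2·atan2(ρ, z) = 2·atan2(1.13292, 1.901) = 1.07489 rad
ℓ = θ/κ = 1.07489/0.46267 = 2.32322

0.4627 289.49 2.3232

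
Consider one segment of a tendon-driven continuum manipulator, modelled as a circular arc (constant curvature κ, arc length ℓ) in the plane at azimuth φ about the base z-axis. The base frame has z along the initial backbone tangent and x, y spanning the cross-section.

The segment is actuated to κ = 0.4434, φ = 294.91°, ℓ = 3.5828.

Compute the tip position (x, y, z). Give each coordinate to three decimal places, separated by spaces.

θ = κ·ℓ = 0.4434 × 3.5828 = 1.58861 rad
ρ = (1 − cos θ)/κ = (1 − -0.01782)/0.4434 = 2.29548
z = sin θ / κ = 0.99984/0.4434 = 2.25494
x = ρ cos φ = 2.29548 × cos(294.91°) = 0.96684
y = ρ sin φ = 2.29548 × sin(294.91°) = -2.08193

0.967 -2.082 2.255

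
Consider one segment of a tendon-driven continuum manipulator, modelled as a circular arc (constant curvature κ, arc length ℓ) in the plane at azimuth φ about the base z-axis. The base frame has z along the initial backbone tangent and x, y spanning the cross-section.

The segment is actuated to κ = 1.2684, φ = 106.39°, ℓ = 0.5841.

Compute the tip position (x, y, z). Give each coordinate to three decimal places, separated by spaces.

-0.058 0.198 0.532

θ = κ·ℓ = 1.2684 × 0.5841 = 0.74087 rad
ρ = (1 − cos θ)/κ = (1 − 0.73788)/1.2684 = 0.20665
z = sin θ / κ = 0.67493/1.2684 = 0.53211
x = ρ cos φ = 0.20665 × cos(106.39°) = -0.05831
y = ρ sin φ = 0.20665 × sin(106.39°) = 0.19826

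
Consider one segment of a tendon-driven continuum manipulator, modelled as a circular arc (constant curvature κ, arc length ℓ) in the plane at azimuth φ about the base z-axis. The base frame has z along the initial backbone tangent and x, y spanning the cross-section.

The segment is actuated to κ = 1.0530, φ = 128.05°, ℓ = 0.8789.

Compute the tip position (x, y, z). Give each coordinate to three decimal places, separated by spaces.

θ = κ·ℓ = 1.0530 × 0.8789 = 0.92548 rad
ρ = (1 − cos θ)/κ = (1 − 0.60145)/1.0530 = 0.37849
z = sin θ / κ = 0.79891/1.0530 = 0.75870
x = ρ cos φ = 0.37849 × cos(128.05°) = -0.23328
y = ρ sin φ = 0.37849 × sin(128.05°) = 0.29805

-0.233 0.298 0.759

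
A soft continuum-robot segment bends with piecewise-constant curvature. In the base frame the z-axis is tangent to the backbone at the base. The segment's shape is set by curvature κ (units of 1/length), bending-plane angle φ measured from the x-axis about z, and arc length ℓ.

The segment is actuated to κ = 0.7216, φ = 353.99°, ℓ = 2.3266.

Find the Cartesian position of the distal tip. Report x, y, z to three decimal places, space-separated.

1.527 -0.161 1.378

θ = κ·ℓ = 0.7216 × 2.3266 = 1.67887 rad
ρ = (1 − cos θ)/κ = (1 − -0.10787)/0.7216 = 1.53529
z = sin θ / κ = 0.99417/0.7216 = 1.37772
x = ρ cos φ = 1.53529 × cos(353.99°) = 1.52686
y = ρ sin φ = 1.53529 × sin(353.99°) = -0.16075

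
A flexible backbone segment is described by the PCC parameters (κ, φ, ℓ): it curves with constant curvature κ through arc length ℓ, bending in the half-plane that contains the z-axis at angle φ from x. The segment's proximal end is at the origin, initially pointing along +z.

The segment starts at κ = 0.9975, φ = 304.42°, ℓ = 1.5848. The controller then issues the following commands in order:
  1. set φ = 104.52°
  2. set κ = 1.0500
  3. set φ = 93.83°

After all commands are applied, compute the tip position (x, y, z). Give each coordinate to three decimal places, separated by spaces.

initial: κ=0.9975, φ=304.42°, ℓ=1.5848
cmd 1: set φ=104.52° → (κ,φ,ℓ)=(0.9975,104.52°,1.5848) → tip=(-0.2539,0.9802,1.0025)
cmd 2: set κ=1.0500 → (κ,φ,ℓ)=(1.0500,104.52°,1.5848) → tip=(-0.2610,1.0078,0.9482)
cmd 3: set φ=93.83° → (κ,φ,ℓ)=(1.0500,93.83°,1.5848) → tip=(-0.0695,1.0387,0.9482)

-0.070 1.039 0.948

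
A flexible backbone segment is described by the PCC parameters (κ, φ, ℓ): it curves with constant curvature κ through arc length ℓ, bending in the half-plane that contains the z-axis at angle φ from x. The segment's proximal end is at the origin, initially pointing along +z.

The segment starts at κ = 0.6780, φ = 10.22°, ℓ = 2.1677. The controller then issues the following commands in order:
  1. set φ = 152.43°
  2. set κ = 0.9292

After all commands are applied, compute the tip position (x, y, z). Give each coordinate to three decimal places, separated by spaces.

-1.363 0.712 0.972

initial: κ=0.6780, φ=10.22°, ℓ=2.1677
cmd 1: set φ=152.43° → (κ,φ,ℓ)=(0.6780,152.43°,2.1677) → tip=(-1.1755,0.6137,1.4674)
cmd 2: set κ=0.9292 → (κ,φ,ℓ)=(0.9292,152.43°,2.1677) → tip=(-1.3633,0.7118,0.9721)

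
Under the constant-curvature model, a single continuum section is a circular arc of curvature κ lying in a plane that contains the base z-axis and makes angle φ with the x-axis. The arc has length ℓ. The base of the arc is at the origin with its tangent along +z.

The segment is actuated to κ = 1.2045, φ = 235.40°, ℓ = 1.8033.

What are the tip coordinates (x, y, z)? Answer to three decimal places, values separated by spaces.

θ = κ·ℓ = 1.2045 × 1.8033 = 2.17207 rad
ρ = (1 − cos θ)/κ = (1 − -0.56570)/1.2045 = 1.29987
z = sin θ / κ = 0.82461/1.2045 = 0.68461
x = ρ cos φ = 1.29987 × cos(235.40°) = -0.73812
y = ρ sin φ = 1.29987 × sin(235.40°) = -1.06997

-0.738 -1.070 0.685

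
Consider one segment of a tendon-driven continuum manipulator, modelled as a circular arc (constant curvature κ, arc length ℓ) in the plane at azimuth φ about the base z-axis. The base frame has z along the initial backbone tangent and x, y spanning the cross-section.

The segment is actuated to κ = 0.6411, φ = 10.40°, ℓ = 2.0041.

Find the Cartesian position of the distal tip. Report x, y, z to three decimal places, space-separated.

θ = κ·ℓ = 0.6411 × 2.0041 = 1.28483 rad
ρ = (1 − cos θ)/κ = (1 − 0.28209)/0.6411 = 1.11982
z = sin θ / κ = 0.95939/0.6411 = 1.49647
x = ρ cos φ = 1.11982 × cos(10.40°) = 1.10142
y = ρ sin φ = 1.11982 × sin(10.40°) = 0.20215

1.101 0.202 1.496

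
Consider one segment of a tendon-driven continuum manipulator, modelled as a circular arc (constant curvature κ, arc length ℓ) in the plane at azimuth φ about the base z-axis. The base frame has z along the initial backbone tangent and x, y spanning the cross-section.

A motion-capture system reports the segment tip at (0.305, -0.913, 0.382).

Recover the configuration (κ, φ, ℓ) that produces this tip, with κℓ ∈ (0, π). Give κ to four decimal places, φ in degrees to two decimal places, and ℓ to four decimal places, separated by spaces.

ρ = √(x²+y²) = √(0.305² + -0.913²) = 0.96260
φ = atan2(y, x) mod 360° = atan2(-0.913, 0.305) = 288.4726°
|p|² = ρ² + z² = 0.96260² + 0.382² = 1.07252
κ = 2ρ / |p|² = 2×0.96260 / 1.07252 = 1.79502
θ = 2·atan2(ρ, z) = 2·atan2(0.96260, 0.382) = 2.38603 rad
ℓ = θ/κ = 2.38603/1.79502 = 1.32925

1.7950 288.47 1.3292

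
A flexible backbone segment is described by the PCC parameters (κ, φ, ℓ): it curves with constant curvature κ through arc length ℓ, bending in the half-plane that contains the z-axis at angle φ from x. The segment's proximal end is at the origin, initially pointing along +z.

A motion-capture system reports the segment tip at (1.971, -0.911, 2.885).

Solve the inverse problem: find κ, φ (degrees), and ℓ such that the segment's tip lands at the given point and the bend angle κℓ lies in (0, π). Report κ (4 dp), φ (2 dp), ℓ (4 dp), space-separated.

0.3331 335.19 3.8740

ρ = √(x²+y²) = √(1.971² + -0.911²) = 2.17135
φ = atan2(y, x) mod 360° = atan2(-0.911, 1.971) = 335.1935°
|p|² = ρ² + z² = 2.17135² + 2.885² = 13.03799
κ = 2ρ / |p|² = 2×2.17135 / 13.03799 = 0.33308
θ = 2·atan2(ρ, z) = 2·atan2(2.17135, 2.885) = 1.29037 rad
ℓ = θ/κ = 1.29037/0.33308 = 3.87405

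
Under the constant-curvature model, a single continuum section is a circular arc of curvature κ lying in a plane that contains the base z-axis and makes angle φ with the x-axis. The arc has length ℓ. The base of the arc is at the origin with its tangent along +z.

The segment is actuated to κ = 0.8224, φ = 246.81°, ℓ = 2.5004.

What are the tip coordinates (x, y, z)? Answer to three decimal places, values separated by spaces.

-0.702 -1.639 1.075

θ = κ·ℓ = 0.8224 × 2.5004 = 2.05633 rad
ρ = (1 − cos θ)/κ = (1 − -0.46668)/0.8224 = 1.78341
z = sin θ / κ = 0.88443/0.8224 = 1.07542
x = ρ cos φ = 1.78341 × cos(246.81°) = -0.70228
y = ρ sin φ = 1.78341 × sin(246.81°) = -1.63932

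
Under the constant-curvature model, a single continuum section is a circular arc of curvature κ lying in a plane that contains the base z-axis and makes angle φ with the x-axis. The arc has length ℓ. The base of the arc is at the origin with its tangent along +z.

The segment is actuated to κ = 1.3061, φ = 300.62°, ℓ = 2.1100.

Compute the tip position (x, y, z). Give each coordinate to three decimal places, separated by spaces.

θ = κ·ℓ = 1.3061 × 2.1100 = 2.75587 rad
ρ = (1 − cos θ)/κ = (1 − -0.92653)/1.3061 = 1.47502
z = sin θ / κ = 0.37623/1.3061 = 0.28805
x = ρ cos φ = 1.47502 × cos(300.62°) = 0.75129
y = ρ sin φ = 1.47502 × sin(300.62°) = -1.26935

0.751 -1.269 0.288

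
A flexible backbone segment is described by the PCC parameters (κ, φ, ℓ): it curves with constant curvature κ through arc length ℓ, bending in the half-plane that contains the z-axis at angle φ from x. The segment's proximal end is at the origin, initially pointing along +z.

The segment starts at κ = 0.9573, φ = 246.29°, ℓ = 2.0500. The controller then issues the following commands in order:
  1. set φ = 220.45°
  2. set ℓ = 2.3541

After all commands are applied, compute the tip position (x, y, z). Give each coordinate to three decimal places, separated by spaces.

-1.296 -1.105 0.810

initial: κ=0.9573, φ=246.29°, ℓ=2.0500
cmd 1: set φ=220.45° → (κ,φ,ℓ)=(0.9573,220.45°,2.0500) → tip=(-1.0984,-0.9364,0.9655)
cmd 2: set ℓ=2.3541 → (κ,φ,ℓ)=(0.9573,220.45°,2.3541) → tip=(-1.2965,-1.1053,0.8104)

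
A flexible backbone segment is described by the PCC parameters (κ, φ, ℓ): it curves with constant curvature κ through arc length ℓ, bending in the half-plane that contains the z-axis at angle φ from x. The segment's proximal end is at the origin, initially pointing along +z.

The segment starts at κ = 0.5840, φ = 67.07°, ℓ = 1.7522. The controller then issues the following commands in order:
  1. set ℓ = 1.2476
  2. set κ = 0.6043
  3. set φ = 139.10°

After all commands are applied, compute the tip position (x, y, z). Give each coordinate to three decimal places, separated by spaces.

-0.339 0.294 1.133

initial: κ=0.5840, φ=67.07°, ℓ=1.7522
cmd 1: set ℓ=1.2476 → (κ,φ,ℓ)=(0.5840,67.07°,1.2476) → tip=(0.1694,0.4004,1.1401)
cmd 2: set κ=0.6043 → (κ,φ,ℓ)=(0.6043,67.07°,1.2476) → tip=(0.1747,0.4130,1.1327)
cmd 3: set φ=139.10° → (κ,φ,ℓ)=(0.6043,139.10°,1.2476) → tip=(-0.3390,0.2936,1.1327)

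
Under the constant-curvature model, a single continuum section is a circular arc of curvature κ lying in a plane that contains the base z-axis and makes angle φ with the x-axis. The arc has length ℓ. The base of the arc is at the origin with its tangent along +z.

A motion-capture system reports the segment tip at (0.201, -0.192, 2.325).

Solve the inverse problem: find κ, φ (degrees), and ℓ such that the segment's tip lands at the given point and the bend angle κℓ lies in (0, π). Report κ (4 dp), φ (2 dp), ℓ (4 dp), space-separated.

ρ = √(x²+y²) = √(0.201² + -0.192²) = 0.27797
φ = atan2(y, x) mod 360° = atan2(-0.192, 0.201) = 316.3119°
|p|² = ρ² + z² = 0.27797² + 2.325² = 5.48289
κ = 2ρ / |p|² = 2×0.27797 / 5.48289 = 0.10139
θ = 2·atan2(ρ, z) = 2·atan2(0.27797, 2.325) = 0.23798 rad
ℓ = θ/κ = 0.23798/0.10139 = 2.34709

0.1014 316.31 2.3471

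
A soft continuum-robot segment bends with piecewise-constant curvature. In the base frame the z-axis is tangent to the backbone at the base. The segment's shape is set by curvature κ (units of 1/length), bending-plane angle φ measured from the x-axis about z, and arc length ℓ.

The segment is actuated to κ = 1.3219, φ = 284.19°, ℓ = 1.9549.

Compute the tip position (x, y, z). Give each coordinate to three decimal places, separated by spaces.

0.343 -1.356 0.400

θ = κ·ℓ = 1.3219 × 1.9549 = 2.58418 rad
ρ = (1 − cos θ)/κ = (1 − -0.84863)/1.3219 = 1.39846
z = sin θ / κ = 0.52899/1.3219 = 0.40017
x = ρ cos φ = 1.39846 × cos(284.19°) = 0.34282
y = ρ sin φ = 1.39846 × sin(284.19°) = -1.35579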